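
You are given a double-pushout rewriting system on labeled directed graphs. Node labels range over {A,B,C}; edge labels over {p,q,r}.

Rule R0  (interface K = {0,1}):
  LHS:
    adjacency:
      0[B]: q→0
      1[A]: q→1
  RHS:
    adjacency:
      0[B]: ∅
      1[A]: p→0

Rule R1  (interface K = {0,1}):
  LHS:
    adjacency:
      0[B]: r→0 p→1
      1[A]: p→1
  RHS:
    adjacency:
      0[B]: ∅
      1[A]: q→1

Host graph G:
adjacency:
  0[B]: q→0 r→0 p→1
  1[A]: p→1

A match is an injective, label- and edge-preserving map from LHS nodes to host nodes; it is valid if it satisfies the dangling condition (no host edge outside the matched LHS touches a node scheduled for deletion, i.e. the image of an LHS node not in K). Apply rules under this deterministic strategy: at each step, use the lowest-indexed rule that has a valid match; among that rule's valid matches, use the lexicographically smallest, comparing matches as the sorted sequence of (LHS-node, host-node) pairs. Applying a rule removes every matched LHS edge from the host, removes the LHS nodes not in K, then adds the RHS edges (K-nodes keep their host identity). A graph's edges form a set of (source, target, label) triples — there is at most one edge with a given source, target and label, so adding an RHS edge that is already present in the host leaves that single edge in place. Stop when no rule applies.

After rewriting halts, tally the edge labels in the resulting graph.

Answer: p:1

Derivation:
initial: |V|=2 |E|=4  E = 0-q->0 0-r->0 0-p->1 1-p->1
step 1: apply R1 at {0↦0, 1↦1}  → |V|=2 |E|=2  E = 0-q->0 1-q->1
step 2: apply R0 at {0↦0, 1↦1}  → |V|=2 |E|=1  E = 1-p->0
final graph: no rule applies after step 2
NF edges: [(1, 0, 'p')]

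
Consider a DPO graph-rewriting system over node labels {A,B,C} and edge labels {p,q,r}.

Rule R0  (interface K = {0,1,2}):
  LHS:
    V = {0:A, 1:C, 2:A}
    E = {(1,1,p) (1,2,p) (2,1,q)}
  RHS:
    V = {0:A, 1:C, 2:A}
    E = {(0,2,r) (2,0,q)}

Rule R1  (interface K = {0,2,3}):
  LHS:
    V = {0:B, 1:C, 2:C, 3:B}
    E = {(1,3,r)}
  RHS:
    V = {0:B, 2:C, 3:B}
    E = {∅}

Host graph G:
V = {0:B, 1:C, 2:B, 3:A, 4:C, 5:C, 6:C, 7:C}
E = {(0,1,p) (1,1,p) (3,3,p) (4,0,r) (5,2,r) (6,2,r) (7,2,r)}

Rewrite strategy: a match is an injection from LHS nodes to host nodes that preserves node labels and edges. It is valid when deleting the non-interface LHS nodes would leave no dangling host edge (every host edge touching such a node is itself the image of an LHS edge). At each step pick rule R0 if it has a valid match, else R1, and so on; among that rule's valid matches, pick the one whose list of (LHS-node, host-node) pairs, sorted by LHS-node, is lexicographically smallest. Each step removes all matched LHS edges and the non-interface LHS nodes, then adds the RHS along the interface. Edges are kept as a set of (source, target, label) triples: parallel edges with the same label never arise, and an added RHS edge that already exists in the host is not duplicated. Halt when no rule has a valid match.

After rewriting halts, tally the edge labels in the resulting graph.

Answer: p:3

Steps:
[0] host  ⇒  8 nodes, 7 edges  {0-p->1 1-p->1 3-p->3 4-r->0 5-r->2 6-r->2 7-r->2}
[1] R1 @ {0↦0, 1↦5, 2↦1, 3↦2}  ⇒  7 nodes, 6 edges  {0-p->1 1-p->1 3-p->3 4-r->0 6-r->2 7-r->2}
[2] R1 @ {0↦0, 1↦6, 2↦1, 3↦2}  ⇒  6 nodes, 5 edges  {0-p->1 1-p->1 3-p->3 4-r->0 7-r->2}
[3] R1 @ {0↦0, 1↦7, 2↦1, 3↦2}  ⇒  5 nodes, 4 edges  {0-p->1 1-p->1 3-p->3 4-r->0}
[4] R1 @ {0↦2, 1↦4, 2↦1, 3↦0}  ⇒  4 nodes, 3 edges  {0-p->1 1-p->1 3-p->3}
halt: no rule applies after step 4
NF edges: [(0, 1, 'p'), (1, 1, 'p'), (3, 3, 'p')]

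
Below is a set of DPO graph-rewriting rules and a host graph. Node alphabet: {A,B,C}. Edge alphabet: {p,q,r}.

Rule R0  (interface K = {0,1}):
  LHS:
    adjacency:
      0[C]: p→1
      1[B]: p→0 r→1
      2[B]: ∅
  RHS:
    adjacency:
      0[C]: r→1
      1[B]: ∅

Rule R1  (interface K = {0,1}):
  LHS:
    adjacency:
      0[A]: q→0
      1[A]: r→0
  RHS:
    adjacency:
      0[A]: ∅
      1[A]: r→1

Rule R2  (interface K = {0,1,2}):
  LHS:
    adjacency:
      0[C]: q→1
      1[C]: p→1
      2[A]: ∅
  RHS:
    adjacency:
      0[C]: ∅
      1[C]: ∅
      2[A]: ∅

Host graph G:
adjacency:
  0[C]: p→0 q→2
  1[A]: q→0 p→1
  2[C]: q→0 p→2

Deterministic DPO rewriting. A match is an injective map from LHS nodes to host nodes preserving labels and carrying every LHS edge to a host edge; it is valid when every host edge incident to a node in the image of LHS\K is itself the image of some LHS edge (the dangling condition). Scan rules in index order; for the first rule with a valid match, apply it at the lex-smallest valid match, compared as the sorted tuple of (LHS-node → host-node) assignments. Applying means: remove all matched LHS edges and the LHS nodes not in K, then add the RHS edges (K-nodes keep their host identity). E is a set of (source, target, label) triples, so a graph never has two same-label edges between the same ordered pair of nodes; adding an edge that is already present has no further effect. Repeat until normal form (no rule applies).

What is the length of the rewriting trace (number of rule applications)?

Answer: 2

Steps:
initial: |V|=3 |E|=6  E = 0-p->0 0-q->2 1-q->0 1-p->1 2-q->0 2-p->2
step 1: apply R2 at {0↦0, 1↦2, 2↦1}  → |V|=3 |E|=4  E = 0-p->0 1-q->0 1-p->1 2-q->0
step 2: apply R2 at {0↦2, 1↦0, 2↦1}  → |V|=3 |E|=2  E = 1-q->0 1-p->1
final graph: no rule applies after step 2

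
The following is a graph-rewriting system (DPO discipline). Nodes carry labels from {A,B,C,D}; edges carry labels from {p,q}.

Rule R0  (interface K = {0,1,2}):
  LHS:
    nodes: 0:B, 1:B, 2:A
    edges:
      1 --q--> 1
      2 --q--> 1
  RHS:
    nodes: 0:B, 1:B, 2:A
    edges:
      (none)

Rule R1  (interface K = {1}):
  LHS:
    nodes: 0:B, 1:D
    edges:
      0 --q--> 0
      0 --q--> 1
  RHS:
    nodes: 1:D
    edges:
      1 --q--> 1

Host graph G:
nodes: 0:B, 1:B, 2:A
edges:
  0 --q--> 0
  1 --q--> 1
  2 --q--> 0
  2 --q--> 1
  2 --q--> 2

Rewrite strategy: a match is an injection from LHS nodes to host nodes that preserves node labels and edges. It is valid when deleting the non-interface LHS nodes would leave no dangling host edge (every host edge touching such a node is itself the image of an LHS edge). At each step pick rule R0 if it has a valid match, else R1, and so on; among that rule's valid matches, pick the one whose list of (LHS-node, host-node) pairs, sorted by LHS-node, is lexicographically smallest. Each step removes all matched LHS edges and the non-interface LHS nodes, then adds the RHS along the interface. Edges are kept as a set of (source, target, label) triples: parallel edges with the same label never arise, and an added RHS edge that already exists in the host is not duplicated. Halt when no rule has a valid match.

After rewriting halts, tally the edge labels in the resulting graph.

start.  V:3 E:5  edges: 0-q->0 1-q->1 2-q->0 2-q->1 2-q->2
1. fire R0 via {0↦0, 1↦1, 2↦2}  →  V:3 E:3  edges: 0-q->0 2-q->0 2-q->2
2. fire R0 via {0↦1, 1↦0, 2↦2}  →  V:3 E:1  edges: 2-q->2
final graph: no rule applies after step 2
NF edges: [(2, 2, 'q')]

Answer: q:1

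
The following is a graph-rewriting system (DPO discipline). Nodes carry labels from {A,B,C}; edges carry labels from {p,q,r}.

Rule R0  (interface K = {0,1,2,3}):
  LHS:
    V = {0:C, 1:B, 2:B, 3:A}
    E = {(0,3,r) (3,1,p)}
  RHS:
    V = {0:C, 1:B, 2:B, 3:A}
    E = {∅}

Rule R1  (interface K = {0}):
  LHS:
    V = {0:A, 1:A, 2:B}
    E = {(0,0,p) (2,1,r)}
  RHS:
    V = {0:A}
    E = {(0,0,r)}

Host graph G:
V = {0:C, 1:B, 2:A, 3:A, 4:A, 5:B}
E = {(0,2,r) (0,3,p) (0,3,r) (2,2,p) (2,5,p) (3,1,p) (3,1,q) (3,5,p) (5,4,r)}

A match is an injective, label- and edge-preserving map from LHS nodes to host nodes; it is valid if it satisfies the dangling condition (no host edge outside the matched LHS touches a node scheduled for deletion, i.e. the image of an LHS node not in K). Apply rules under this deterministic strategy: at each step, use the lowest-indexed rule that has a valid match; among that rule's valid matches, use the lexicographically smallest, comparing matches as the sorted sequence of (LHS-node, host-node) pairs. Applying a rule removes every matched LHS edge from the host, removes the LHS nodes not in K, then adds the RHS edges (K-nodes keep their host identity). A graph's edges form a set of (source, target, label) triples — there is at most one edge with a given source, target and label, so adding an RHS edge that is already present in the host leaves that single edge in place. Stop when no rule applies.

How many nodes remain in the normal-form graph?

Answer: 6

Derivation:
initial: |V|=6 |E|=9  E = 0-r->2 0-p->3 0-r->3 2-p->2 2-p->5 3-p->1 3-q->1 3-p->5 5-r->4
step 1: apply R0 at {0↦0, 1↦1, 2↦5, 3↦3}  → |V|=6 |E|=7  E = 0-r->2 0-p->3 2-p->2 2-p->5 3-q->1 3-p->5 5-r->4
step 2: apply R0 at {0↦0, 1↦5, 2↦1, 3↦2}  → |V|=6 |E|=5  E = 0-p->3 2-p->2 3-q->1 3-p->5 5-r->4
halt: no rule applies after step 2
NF nodes: {0:C, 1:B, 2:A, 3:A, 4:A, 5:B}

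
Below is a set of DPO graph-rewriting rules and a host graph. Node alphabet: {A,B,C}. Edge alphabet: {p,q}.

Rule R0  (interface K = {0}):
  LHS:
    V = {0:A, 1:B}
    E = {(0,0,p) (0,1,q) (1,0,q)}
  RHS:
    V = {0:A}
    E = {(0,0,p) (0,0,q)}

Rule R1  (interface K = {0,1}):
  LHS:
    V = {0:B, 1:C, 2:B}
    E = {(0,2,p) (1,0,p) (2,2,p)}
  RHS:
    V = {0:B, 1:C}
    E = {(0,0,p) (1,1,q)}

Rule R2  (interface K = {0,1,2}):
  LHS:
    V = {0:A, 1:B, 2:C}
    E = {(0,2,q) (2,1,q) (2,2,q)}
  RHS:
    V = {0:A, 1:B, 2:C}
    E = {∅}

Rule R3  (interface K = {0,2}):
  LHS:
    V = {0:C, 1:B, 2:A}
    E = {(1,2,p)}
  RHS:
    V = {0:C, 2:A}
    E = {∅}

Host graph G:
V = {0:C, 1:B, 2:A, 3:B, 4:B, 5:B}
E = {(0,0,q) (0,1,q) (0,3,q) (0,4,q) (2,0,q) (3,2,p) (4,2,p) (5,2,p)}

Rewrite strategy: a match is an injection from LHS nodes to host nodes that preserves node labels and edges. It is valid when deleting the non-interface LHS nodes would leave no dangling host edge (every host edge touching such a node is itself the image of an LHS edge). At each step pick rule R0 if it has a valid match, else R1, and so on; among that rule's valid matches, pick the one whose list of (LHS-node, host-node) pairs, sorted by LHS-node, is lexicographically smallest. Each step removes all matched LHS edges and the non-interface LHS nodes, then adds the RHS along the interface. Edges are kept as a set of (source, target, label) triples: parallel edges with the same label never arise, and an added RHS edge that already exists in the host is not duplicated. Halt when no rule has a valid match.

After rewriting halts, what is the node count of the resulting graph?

Answer: 5

Derivation:
start.  V:6 E:8  edges: 0-q->0 0-q->1 0-q->3 0-q->4 2-q->0 3-p->2 4-p->2 5-p->2
1. fire R2 via {0↦2, 1↦1, 2↦0}  →  V:6 E:5  edges: 0-q->3 0-q->4 3-p->2 4-p->2 5-p->2
2. fire R3 via {0↦0, 1↦5, 2↦2}  →  V:5 E:4  edges: 0-q->3 0-q->4 3-p->2 4-p->2
final graph: no rule applies after step 2
NF nodes: {0:C, 1:B, 2:A, 3:B, 4:B}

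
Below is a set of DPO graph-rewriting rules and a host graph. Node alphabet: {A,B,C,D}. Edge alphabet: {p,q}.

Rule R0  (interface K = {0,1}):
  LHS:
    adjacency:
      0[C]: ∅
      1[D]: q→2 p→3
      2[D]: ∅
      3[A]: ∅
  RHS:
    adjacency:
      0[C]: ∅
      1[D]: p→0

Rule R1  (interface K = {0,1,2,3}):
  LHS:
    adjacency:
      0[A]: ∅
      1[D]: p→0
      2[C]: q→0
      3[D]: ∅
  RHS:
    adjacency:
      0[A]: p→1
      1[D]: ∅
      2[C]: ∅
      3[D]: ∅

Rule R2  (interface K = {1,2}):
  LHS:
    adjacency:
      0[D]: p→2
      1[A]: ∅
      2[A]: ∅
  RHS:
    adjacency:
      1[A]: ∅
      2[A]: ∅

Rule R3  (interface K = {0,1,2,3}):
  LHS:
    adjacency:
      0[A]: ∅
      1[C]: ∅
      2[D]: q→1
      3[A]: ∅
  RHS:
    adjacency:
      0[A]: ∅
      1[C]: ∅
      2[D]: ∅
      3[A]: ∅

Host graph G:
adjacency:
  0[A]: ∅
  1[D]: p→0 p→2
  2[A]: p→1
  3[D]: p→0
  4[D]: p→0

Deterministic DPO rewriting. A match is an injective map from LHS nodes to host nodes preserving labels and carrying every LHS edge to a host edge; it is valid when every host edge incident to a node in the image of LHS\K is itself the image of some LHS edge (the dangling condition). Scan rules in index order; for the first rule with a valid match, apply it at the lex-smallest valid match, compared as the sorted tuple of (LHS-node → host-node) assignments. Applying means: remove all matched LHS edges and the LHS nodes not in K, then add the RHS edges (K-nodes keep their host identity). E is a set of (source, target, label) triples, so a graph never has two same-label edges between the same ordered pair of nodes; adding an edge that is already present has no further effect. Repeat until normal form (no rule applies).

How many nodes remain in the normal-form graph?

Answer: 3

Steps:
[0] host  ⇒  5 nodes, 5 edges  {1-p->0 1-p->2 2-p->1 3-p->0 4-p->0}
[1] R2 @ {0↦3, 1↦2, 2↦0}  ⇒  4 nodes, 4 edges  {1-p->0 1-p->2 2-p->1 4-p->0}
[2] R2 @ {0↦4, 1↦2, 2↦0}  ⇒  3 nodes, 3 edges  {1-p->0 1-p->2 2-p->1}
final graph: no rule applies after step 2
NF nodes: {0:A, 1:D, 2:A}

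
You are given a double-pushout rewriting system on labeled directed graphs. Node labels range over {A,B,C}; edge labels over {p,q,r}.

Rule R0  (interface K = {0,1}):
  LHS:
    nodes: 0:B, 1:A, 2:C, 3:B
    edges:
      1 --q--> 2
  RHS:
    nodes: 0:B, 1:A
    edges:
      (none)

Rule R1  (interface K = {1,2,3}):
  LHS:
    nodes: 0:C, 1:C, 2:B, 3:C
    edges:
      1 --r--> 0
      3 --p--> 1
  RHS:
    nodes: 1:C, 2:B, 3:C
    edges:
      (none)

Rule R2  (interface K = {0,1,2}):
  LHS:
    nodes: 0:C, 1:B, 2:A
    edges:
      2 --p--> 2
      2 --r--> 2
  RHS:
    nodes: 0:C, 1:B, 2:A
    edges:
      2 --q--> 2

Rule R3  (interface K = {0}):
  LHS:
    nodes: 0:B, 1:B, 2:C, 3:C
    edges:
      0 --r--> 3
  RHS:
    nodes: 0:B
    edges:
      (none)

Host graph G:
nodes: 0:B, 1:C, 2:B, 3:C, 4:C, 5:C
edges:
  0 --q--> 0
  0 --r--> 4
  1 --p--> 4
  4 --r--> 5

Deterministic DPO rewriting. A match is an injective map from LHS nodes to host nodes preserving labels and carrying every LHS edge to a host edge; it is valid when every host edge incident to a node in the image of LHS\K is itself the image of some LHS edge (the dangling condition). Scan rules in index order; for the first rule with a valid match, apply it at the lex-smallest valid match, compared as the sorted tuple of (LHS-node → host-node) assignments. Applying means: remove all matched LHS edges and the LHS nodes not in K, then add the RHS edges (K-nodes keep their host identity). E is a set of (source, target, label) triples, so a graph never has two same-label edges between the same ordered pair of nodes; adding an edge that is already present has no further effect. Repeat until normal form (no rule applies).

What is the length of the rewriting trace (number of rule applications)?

Answer: 2

Derivation:
initial: |V|=6 |E|=4  E = 0-q->0 0-r->4 1-p->4 4-r->5
step 1: apply R1 at {0↦5, 1↦4, 2↦0, 3↦1}  → |V|=5 |E|=2  E = 0-q->0 0-r->4
step 2: apply R3 at {0↦0, 1↦2, 2↦1, 3↦4}  → |V|=2 |E|=1  E = 0-q->0
normal form: no rule applies after step 2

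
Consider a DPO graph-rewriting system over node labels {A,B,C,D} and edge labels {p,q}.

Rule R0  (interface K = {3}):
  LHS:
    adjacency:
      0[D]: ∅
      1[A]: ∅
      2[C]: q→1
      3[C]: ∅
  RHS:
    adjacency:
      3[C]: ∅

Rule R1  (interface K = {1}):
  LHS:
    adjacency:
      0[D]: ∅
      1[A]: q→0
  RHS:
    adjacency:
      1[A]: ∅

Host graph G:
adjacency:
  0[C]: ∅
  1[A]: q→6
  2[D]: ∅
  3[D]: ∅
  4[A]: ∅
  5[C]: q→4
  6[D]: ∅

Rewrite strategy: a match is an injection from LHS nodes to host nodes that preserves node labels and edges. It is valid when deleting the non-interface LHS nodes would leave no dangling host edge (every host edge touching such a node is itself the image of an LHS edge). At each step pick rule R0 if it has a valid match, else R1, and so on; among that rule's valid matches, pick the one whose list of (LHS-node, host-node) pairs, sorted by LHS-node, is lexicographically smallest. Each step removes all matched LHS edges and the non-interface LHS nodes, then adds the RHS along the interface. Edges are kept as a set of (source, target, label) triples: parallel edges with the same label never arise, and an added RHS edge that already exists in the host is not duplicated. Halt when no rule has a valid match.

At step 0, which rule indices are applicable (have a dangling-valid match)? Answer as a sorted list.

R0: 2 valid matches — {0↦2, 1↦4, 2↦5, 3↦0}, {0↦3, 1↦4, 2↦5, 3↦0}
R1: 1 valid match — {0↦6, 1↦1}

Answer: [R0,R1]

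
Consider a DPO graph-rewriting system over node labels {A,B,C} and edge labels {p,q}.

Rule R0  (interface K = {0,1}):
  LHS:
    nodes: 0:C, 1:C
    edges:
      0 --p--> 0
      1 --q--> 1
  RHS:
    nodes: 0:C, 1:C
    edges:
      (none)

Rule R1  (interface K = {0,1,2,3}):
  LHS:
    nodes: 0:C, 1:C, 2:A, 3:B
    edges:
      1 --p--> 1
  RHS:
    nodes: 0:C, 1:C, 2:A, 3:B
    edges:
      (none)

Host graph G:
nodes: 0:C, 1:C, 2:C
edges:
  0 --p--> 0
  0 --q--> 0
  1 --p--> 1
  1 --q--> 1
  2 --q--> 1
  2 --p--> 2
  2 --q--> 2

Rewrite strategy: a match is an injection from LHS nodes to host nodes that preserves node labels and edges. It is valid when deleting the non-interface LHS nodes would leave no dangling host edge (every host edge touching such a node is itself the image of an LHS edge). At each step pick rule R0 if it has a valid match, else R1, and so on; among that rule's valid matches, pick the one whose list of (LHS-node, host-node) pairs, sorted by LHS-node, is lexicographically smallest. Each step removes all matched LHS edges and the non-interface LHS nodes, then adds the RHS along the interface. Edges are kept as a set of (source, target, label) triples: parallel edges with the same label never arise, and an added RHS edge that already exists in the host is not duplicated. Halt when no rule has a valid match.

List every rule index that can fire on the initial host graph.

R0: 6 valid matches — {0↦0, 1↦1}, {0↦0, 1↦2}, {0↦1, 1↦0} (+3 more)
R1: no valid match — LHS pattern not found

Answer: [R0]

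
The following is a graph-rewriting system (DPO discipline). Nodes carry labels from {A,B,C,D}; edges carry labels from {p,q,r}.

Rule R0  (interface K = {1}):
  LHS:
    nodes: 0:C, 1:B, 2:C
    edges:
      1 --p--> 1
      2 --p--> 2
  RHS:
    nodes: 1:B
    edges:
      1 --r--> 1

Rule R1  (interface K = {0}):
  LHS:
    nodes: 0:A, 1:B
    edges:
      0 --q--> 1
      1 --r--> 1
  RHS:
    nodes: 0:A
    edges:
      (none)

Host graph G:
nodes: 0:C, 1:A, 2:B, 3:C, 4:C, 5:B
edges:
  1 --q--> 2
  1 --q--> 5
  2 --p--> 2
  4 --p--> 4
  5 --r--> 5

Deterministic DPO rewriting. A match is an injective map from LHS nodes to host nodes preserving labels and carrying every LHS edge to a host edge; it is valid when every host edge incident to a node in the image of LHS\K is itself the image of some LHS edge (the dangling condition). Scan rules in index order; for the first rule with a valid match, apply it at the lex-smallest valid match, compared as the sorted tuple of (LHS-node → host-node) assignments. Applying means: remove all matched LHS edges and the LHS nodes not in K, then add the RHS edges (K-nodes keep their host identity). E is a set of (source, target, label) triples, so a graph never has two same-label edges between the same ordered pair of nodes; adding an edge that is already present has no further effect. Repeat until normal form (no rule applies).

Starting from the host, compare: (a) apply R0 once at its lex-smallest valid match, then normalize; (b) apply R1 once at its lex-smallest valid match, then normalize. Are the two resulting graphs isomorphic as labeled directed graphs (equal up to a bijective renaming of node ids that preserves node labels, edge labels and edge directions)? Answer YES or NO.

Answer: YES

Derivation:
branch R0-first: apply at {0↦0, 1↦2, 2↦4} → |E|=4, then 2 more step(s) → NF |V|=2 |E|=0 V={1:A, 3:C} E=∅
branch R1-first: apply at {0↦1, 1↦5} → |E|=3, then 2 more step(s) → NF |V|=2 |E|=0 V={1:A, 3:C} E=∅
graphs isomorphic (equal up to label-preserving node renaming)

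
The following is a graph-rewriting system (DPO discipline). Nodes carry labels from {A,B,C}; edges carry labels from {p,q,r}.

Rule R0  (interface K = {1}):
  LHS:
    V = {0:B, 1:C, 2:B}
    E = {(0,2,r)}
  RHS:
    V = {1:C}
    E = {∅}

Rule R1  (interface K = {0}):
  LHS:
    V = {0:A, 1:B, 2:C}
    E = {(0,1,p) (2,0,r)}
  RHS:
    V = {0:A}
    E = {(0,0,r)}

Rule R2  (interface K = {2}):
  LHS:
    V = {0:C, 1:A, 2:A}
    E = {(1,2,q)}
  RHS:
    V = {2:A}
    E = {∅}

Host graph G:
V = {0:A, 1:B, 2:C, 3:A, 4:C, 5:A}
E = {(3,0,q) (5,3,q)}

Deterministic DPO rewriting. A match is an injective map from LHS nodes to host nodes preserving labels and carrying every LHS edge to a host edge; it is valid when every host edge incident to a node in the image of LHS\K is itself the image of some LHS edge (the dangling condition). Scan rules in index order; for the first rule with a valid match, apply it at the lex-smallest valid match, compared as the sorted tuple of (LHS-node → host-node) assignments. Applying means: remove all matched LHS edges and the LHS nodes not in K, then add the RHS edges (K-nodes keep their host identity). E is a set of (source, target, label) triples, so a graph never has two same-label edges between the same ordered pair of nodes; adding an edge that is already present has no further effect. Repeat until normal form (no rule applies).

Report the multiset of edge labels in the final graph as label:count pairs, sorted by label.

initial: |V|=6 |E|=2  E = 3-q->0 5-q->3
step 1: apply R2 at {0↦2, 1↦5, 2↦3}  → |V|=4 |E|=1  E = 3-q->0
step 2: apply R2 at {0↦4, 1↦3, 2↦0}  → |V|=2 |E|=0  E = ∅
normal form: no rule applies after step 2
NF edges: []

Answer: (no edges)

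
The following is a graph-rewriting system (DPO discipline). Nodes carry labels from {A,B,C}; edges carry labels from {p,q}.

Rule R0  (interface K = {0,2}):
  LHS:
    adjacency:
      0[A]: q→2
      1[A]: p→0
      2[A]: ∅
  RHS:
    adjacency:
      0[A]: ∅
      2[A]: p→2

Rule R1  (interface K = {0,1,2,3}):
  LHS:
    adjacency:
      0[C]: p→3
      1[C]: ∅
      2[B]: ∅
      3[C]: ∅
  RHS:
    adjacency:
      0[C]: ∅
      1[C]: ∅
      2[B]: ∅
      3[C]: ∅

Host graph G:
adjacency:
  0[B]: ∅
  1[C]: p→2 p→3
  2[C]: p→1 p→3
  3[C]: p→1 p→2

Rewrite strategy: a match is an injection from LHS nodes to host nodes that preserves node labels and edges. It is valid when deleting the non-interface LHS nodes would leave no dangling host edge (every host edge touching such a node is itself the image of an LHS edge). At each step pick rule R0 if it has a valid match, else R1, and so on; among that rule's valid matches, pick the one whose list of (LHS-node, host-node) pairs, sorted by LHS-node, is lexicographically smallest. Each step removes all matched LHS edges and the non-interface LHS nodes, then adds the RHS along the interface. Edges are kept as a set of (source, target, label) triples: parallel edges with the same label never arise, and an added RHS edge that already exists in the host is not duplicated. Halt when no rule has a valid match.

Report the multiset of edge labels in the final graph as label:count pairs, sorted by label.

Answer: (no edges)

Derivation:
initial: |V|=4 |E|=6  E = 1-p->2 1-p->3 2-p->1 2-p->3 3-p->1 3-p->2
step 1: apply R1 at {0↦1, 1↦2, 2↦0, 3↦3}  → |V|=4 |E|=5  E = 1-p->2 2-p->1 2-p->3 3-p->1 3-p->2
step 2: apply R1 at {0↦1, 1↦3, 2↦0, 3↦2}  → |V|=4 |E|=4  E = 2-p->1 2-p->3 3-p->1 3-p->2
step 3: apply R1 at {0↦2, 1↦1, 2↦0, 3↦3}  → |V|=4 |E|=3  E = 2-p->1 3-p->1 3-p->2
step 4: apply R1 at {0↦2, 1↦3, 2↦0, 3↦1}  → |V|=4 |E|=2  E = 3-p->1 3-p->2
step 5: apply R1 at {0↦3, 1↦1, 2↦0, 3↦2}  → |V|=4 |E|=1  E = 3-p->1
step 6: apply R1 at {0↦3, 1↦2, 2↦0, 3↦1}  → |V|=4 |E|=0  E = ∅
final graph: no rule applies after step 6
NF edges: []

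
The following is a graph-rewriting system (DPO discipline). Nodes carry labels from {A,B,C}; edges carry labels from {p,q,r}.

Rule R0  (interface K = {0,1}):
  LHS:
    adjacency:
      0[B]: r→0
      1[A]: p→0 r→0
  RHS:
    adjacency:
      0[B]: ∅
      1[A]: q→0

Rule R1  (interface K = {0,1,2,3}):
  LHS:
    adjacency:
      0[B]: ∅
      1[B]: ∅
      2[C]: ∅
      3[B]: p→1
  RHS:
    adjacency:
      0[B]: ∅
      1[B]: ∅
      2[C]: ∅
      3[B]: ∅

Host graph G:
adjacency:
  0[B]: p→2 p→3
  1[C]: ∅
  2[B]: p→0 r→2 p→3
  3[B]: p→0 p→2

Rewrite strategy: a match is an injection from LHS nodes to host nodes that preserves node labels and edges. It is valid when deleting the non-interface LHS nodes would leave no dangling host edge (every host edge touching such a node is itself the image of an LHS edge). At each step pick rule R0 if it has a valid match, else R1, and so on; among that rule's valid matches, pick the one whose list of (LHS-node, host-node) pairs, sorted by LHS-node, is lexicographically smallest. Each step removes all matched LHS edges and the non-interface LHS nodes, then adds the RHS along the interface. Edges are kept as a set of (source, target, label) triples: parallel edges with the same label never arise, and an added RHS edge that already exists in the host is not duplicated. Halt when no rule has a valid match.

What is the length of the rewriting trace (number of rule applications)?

start.  V:4 E:7  edges: 0-p->2 0-p->3 2-p->0 2-r->2 2-p->3 3-p->0 3-p->2
1. fire R1 via {0↦0, 1↦2, 2↦1, 3↦3}  →  V:4 E:6  edges: 0-p->2 0-p->3 2-p->0 2-r->2 2-p->3 3-p->0
2. fire R1 via {0↦0, 1↦3, 2↦1, 3↦2}  →  V:4 E:5  edges: 0-p->2 0-p->3 2-p->0 2-r->2 3-p->0
3. fire R1 via {0↦2, 1↦0, 2↦1, 3↦3}  →  V:4 E:4  edges: 0-p->2 0-p->3 2-p->0 2-r->2
4. fire R1 via {0↦2, 1↦3, 2↦1, 3↦0}  →  V:4 E:3  edges: 0-p->2 2-p->0 2-r->2
5. fire R1 via {0↦3, 1↦0, 2↦1, 3↦2}  →  V:4 E:2  edges: 0-p->2 2-r->2
6. fire R1 via {0↦3, 1↦2, 2↦1, 3↦0}  →  V:4 E:1  edges: 2-r->2
final graph: no rule applies after step 6

Answer: 6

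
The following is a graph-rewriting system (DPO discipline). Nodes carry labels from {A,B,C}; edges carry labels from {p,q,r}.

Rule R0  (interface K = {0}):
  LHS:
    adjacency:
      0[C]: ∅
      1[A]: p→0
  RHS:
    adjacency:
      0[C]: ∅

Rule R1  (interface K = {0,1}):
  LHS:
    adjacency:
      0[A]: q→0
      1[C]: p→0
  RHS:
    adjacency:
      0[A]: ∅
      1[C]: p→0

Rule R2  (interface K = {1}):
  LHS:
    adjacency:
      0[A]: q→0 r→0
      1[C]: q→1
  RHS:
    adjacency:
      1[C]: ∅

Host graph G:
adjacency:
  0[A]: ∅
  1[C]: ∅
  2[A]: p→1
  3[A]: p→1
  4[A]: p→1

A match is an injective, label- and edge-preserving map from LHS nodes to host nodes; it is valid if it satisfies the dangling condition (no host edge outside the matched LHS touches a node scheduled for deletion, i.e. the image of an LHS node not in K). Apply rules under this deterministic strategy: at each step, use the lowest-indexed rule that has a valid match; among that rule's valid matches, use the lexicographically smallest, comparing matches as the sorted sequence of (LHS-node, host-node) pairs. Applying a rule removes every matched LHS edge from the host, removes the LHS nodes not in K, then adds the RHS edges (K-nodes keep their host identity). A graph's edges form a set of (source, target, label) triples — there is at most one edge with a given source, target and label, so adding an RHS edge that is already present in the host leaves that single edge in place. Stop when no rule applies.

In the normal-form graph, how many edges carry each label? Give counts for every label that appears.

[0] host  ⇒  5 nodes, 3 edges  {2-p->1 3-p->1 4-p->1}
[1] R0 @ {0↦1, 1↦2}  ⇒  4 nodes, 2 edges  {3-p->1 4-p->1}
[2] R0 @ {0↦1, 1↦3}  ⇒  3 nodes, 1 edges  {4-p->1}
[3] R0 @ {0↦1, 1↦4}  ⇒  2 nodes, 0 edges  {∅}
normal form: no rule applies after step 3
NF edges: []

Answer: (no edges)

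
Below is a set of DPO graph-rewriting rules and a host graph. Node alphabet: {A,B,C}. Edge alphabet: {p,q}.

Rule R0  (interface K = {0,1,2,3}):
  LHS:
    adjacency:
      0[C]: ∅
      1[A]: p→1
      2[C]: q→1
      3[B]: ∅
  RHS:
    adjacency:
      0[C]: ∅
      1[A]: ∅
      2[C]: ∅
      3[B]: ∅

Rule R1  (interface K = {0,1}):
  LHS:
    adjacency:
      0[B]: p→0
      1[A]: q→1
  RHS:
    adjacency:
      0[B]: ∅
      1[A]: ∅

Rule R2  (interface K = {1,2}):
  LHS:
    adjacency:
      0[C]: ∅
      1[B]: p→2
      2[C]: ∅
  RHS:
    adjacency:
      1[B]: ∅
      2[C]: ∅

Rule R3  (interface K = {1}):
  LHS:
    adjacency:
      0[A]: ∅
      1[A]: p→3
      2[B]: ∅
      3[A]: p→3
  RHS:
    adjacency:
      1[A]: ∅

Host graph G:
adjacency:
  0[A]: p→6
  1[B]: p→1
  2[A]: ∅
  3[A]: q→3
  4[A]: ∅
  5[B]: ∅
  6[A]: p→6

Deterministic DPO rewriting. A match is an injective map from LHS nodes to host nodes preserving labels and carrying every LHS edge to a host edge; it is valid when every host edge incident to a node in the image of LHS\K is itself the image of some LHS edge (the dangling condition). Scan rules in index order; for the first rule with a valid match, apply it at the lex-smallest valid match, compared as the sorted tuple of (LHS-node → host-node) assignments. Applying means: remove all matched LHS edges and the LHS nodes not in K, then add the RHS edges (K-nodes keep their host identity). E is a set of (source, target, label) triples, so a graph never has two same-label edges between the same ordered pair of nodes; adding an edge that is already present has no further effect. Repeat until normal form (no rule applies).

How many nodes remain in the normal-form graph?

initial: |V|=7 |E|=4  E = 0-p->6 1-p->1 3-q->3 6-p->6
step 1: apply R1 at {0↦1, 1↦3}  → |V|=7 |E|=2  E = 0-p->6 6-p->6
step 2: apply R3 at {0↦2, 1↦0, 2↦1, 3↦6}  → |V|=4 |E|=0  E = ∅
final graph: no rule applies after step 2
NF nodes: {0:A, 3:A, 4:A, 5:B}

Answer: 4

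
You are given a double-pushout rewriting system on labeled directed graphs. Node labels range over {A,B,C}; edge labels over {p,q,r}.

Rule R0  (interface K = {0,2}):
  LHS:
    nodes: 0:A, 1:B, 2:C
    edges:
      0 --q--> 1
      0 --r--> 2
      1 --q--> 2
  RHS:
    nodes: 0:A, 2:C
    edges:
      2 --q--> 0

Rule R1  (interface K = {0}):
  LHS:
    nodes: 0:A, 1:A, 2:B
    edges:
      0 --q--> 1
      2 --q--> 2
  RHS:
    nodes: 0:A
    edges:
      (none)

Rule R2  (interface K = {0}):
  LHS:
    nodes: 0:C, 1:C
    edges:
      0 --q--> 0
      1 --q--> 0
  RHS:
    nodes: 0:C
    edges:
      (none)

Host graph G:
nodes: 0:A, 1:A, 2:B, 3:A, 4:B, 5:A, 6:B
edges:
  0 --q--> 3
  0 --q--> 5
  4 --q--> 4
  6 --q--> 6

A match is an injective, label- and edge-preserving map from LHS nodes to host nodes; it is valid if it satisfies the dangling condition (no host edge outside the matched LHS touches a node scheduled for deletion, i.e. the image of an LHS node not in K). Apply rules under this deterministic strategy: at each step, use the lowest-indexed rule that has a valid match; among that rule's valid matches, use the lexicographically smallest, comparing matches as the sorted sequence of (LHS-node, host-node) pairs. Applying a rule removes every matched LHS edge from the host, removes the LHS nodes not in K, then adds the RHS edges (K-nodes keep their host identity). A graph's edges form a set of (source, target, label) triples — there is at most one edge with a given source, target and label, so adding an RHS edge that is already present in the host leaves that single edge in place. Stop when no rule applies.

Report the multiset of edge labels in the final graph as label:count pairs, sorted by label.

start.  V:7 E:4  edges: 0-q->3 0-q->5 4-q->4 6-q->6
1. fire R1 via {0↦0, 1↦3, 2↦4}  →  V:5 E:2  edges: 0-q->5 6-q->6
2. fire R1 via {0↦0, 1↦5, 2↦6}  →  V:3 E:0  edges: ∅
normal form: no rule applies after step 2
NF edges: []

Answer: (no edges)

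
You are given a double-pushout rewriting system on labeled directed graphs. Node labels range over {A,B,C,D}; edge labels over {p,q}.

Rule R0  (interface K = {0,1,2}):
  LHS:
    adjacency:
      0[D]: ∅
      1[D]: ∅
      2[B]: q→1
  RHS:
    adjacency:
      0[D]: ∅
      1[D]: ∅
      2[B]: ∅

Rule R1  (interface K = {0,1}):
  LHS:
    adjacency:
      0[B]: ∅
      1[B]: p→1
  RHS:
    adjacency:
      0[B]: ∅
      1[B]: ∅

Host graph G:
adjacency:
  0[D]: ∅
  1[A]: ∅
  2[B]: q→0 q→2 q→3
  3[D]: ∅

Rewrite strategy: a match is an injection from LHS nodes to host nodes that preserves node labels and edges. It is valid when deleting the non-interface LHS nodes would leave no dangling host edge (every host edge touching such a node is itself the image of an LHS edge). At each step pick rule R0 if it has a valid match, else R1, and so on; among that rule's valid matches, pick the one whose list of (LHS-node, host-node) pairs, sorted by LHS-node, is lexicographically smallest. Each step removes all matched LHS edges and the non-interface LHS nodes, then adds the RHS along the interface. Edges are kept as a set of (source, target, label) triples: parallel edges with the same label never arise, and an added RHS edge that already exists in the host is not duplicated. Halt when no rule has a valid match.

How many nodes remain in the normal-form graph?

Answer: 4

Derivation:
initial: |V|=4 |E|=3  E = 2-q->0 2-q->2 2-q->3
step 1: apply R0 at {0↦0, 1↦3, 2↦2}  → |V|=4 |E|=2  E = 2-q->0 2-q->2
step 2: apply R0 at {0↦3, 1↦0, 2↦2}  → |V|=4 |E|=1  E = 2-q->2
halt: no rule applies after step 2
NF nodes: {0:D, 1:A, 2:B, 3:D}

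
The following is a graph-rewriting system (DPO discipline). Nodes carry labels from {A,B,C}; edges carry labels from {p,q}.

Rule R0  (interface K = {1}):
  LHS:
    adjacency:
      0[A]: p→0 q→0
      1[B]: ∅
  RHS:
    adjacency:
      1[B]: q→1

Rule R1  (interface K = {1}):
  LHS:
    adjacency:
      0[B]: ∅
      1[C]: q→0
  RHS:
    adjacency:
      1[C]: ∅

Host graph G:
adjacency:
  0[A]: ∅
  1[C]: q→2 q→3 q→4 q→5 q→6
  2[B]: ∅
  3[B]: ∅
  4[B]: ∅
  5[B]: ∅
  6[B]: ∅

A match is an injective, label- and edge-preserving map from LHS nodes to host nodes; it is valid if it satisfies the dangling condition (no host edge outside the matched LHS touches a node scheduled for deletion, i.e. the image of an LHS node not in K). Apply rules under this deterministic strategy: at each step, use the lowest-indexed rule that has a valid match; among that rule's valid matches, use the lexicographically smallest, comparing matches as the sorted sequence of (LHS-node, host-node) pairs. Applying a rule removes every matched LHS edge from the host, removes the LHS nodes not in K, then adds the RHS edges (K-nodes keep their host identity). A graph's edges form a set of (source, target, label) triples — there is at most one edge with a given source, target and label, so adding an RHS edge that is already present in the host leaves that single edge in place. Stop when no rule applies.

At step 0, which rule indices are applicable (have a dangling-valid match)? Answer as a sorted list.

R0: no valid match — LHS pattern not found
R1: 5 valid matches — {0↦2, 1↦1}, {0↦3, 1↦1}, {0↦4, 1↦1} (+2 more)

Answer: [R1]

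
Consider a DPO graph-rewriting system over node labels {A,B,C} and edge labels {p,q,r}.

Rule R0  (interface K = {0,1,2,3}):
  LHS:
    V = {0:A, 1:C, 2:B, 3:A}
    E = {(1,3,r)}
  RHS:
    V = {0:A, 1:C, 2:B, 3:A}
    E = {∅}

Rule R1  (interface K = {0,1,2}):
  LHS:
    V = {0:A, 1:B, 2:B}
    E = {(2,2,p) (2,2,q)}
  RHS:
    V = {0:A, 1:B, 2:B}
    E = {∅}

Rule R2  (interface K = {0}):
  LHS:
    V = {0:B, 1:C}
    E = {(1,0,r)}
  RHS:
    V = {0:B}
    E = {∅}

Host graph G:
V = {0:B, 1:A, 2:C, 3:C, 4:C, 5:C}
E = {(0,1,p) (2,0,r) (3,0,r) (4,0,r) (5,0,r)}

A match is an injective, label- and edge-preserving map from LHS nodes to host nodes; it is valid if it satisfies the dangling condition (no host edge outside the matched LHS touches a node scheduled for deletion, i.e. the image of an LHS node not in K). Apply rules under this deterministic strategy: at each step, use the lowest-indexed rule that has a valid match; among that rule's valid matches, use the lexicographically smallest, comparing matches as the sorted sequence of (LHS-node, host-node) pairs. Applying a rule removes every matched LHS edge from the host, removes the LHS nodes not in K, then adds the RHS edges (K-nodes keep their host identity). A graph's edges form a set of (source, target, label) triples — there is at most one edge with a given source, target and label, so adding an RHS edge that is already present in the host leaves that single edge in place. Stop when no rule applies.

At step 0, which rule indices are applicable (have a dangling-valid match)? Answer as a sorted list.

R0: no valid match — LHS pattern not found
R1: no valid match — LHS pattern not found
R2: 4 valid matches — {0↦0, 1↦2}, {0↦0, 1↦3}, {0↦0, 1↦4} (+1 more)

Answer: [R2]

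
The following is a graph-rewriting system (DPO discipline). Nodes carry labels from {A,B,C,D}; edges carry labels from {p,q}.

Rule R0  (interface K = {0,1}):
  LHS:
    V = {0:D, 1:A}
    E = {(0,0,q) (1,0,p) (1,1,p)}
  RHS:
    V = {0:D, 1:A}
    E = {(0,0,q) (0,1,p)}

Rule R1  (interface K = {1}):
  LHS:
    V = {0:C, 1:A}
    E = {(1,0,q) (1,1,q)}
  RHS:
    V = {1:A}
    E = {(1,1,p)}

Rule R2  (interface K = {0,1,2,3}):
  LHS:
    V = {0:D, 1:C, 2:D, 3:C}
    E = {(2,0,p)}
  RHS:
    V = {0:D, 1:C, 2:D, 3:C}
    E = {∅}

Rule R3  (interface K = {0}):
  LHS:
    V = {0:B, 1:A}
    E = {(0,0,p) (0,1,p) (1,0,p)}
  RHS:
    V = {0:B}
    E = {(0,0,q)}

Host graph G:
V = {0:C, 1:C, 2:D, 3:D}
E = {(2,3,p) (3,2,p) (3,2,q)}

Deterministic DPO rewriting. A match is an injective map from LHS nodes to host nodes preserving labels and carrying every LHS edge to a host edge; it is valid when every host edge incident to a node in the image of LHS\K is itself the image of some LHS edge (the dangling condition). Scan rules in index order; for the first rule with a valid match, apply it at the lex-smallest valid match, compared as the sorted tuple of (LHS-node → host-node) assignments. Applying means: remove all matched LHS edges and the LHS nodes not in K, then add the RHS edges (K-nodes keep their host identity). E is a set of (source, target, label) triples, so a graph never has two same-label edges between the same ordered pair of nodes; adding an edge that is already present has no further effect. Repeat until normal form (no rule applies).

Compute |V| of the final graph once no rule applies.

Answer: 4

Derivation:
[0] host  ⇒  4 nodes, 3 edges  {2-p->3 3-p->2 3-q->2}
[1] R2 @ {0↦2, 1↦0, 2↦3, 3↦1}  ⇒  4 nodes, 2 edges  {2-p->3 3-q->2}
[2] R2 @ {0↦3, 1↦0, 2↦2, 3↦1}  ⇒  4 nodes, 1 edges  {3-q->2}
halt: no rule applies after step 2
NF nodes: {0:C, 1:C, 2:D, 3:D}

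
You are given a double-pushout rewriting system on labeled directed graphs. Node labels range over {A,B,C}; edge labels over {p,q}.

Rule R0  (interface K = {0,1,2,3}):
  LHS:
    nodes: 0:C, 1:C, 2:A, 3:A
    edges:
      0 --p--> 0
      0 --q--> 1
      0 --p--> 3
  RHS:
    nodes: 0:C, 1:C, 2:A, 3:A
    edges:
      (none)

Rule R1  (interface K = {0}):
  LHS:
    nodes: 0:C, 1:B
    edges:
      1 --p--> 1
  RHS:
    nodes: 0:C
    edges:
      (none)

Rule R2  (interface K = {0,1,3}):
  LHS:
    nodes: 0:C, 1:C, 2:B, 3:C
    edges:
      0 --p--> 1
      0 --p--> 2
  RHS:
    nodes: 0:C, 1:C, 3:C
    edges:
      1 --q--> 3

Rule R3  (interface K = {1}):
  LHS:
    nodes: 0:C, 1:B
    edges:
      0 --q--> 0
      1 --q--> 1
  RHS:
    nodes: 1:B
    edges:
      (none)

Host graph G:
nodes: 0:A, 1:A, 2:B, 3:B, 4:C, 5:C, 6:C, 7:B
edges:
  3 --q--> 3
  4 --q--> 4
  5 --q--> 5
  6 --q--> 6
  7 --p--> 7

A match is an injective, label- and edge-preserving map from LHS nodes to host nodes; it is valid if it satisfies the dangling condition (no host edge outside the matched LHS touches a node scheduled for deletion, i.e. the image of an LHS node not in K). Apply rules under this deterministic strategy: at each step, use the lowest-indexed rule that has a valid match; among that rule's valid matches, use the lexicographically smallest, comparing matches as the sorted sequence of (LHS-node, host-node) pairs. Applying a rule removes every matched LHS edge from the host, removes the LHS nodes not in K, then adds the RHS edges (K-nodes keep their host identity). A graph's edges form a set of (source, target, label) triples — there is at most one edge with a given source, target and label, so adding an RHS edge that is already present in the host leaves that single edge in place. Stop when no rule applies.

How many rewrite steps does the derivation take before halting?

Answer: 2

Derivation:
start.  V:8 E:5  edges: 3-q->3 4-q->4 5-q->5 6-q->6 7-p->7
1. fire R1 via {0↦4, 1↦7}  →  V:7 E:4  edges: 3-q->3 4-q->4 5-q->5 6-q->6
2. fire R3 via {0↦4, 1↦3}  →  V:6 E:2  edges: 5-q->5 6-q->6
final graph: no rule applies after step 2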